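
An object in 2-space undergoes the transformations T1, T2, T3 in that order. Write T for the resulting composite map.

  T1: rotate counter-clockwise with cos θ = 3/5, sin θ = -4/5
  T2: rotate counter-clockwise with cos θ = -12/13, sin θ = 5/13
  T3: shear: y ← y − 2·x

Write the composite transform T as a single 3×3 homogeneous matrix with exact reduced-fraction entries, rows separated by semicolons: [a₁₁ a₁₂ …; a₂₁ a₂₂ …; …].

T = [-16/65 -63/65 0; 19/13 22/13 0; 0 0 1]

T1 = [3/5 4/5 0; -4/5 3/5 0; 0 0 1]
T2·T1 = [-16/65 -63/65 0; 63/65 -16/65 0; 0 0 1]
T3·…·T1 = [-16/65 -63/65 0; 19/13 22/13 0; 0 0 1]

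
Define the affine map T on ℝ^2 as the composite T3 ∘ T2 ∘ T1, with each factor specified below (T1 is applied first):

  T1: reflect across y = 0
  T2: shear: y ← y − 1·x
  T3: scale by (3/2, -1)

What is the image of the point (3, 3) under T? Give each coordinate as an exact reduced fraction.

T(p) = (9/2, 6)

T1 reflect across y = 0: (3, 3) → (3, -3)
T2 shear: y ← y − 1·x: (3, -3) → (3, -6)
T3 scale by (3/2, -1): (3, -6) → (9/2, 6)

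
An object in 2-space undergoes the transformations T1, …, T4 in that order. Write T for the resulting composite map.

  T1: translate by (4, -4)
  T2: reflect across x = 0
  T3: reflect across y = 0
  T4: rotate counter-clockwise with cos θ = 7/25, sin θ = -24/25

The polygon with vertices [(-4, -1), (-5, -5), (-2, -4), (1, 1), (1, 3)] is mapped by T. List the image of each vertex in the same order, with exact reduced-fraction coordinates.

T1 translate by (4, -4): (-4, -1) → (0, -5); (-5, -5) → (-1, -9); (-2, -4) → (2, -8); (1, 1) → (5, -3); (1, 3) → (5, -1)
T2 reflect across x = 0: (0, -5) → (0, -5); (-1, -9) → (1, -9); (2, -8) → (-2, -8); (5, -3) → (-5, -3); (5, -1) → (-5, -1)
T3 reflect across y = 0: (0, -5) → (0, 5); (1, -9) → (1, 9); (-2, -8) → (-2, 8); (-5, -3) → (-5, 3); (-5, -1) → (-5, 1)
T4 rotate counter-clockwise with cos θ = 7/25, sin θ = -24/25: (0, 5) → (24/5, 7/5); (1, 9) → (223/25, 39/25); (-2, 8) → (178/25, 104/25); (-5, 3) → (37/25, 141/25); (-5, 1) → (-11/25, 127/25)

image vertices: (24/5, 7/5), (223/25, 39/25), (178/25, 104/25), (37/25, 141/25), (-11/25, 127/25)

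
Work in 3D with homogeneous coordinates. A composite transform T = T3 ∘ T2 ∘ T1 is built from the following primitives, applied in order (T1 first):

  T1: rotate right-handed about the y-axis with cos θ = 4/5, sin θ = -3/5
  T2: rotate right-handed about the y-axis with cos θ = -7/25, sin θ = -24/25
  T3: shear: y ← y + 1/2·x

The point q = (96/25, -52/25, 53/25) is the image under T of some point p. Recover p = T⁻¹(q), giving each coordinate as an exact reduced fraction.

T1 = [4/5 0 -3/5 0; 0 1 0 0; 3/5 0 4/5 0; 0 0 0 1]
T2·T1 = [-4/5 0 -3/5 0; 0 1 0 0; 3/5 0 -4/5 0; 0 0 0 1]
T3·…·T1 = [-4/5 0 -3/5 0; -2/5 1 -3/10 0; 3/5 0 -4/5 0; 0 0 0 1]
det M = 1; M⁻¹ = [-4/5 0 3/5 0; -1/2 1 0 0; -3/5 0 -4/5 0; 0 0 0 1]
M⁻¹ · (96/25, -52/25, 53/25)ᵀ = (-9/5, -4, -4)ᵀ

p = (-9/5, -4, -4)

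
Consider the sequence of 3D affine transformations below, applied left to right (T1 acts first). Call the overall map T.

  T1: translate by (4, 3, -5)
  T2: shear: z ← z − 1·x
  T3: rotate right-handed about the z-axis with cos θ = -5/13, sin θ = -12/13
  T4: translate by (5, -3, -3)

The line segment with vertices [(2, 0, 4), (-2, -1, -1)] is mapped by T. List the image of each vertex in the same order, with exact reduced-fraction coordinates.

T1 translate by (4, 3, -5): (2, 0, 4) → (6, 3, -1); (-2, -1, -1) → (2, 2, -6)
T2 shear: z ← z − 1·x: (6, 3, -1) → (6, 3, -7); (2, 2, -6) → (2, 2, -8)
T3 rotate right-handed about the z-axis with cos θ = -5/13, sin θ = -12/13: (6, 3, -7) → (6/13, -87/13, -7); (2, 2, -8) → (14/13, -34/13, -8)
T4 translate by (5, -3, -3): (6/13, -87/13, -7) → (71/13, -126/13, -10); (14/13, -34/13, -8) → (79/13, -73/13, -11)

image vertices: (71/13, -126/13, -10), (79/13, -73/13, -11)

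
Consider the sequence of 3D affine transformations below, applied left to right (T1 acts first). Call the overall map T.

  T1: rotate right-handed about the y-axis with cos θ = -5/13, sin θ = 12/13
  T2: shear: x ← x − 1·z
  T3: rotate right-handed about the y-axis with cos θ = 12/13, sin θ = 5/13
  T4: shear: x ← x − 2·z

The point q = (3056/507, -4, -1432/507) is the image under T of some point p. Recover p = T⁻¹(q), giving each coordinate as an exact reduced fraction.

p = (8/3, -4, 0)

T1 = [-5/13 0 12/13 0; 0 1 0 0; -12/13 0 -5/13 0; 0 0 0 1]
T2·T1 = [7/13 0 17/13 0; 0 1 0 0; -12/13 0 -5/13 0; 0 0 0 1]
T3·…·T1 = [24/169 0 179/169 0; 0 1 0 0; -179/169 0 -145/169 0; 0 0 0 1]
T4·…·T1 = [382/169 0 469/169 0; 0 1 0 0; -179/169 0 -145/169 0; 0 0 0 1]
det M = 1; M⁻¹ = [-145/169 0 -469/169 0; 0 1 0 0; 179/169 0 382/169 0; 0 0 0 1]
M⁻¹ · (3056/507, -4, -1432/507)ᵀ = (8/3, -4, 0)ᵀ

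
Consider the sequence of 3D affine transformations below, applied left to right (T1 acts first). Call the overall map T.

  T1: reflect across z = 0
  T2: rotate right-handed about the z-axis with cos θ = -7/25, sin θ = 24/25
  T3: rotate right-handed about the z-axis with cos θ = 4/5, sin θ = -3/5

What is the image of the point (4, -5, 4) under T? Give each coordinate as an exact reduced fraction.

T(p) = (761/125, 248/125, -4)

T1 reflect across z = 0: (4, -5, 4) → (4, -5, -4)
T2 rotate right-handed about the z-axis with cos θ = -7/25, sin θ = 24/25: (4, -5, -4) → (92/25, 131/25, -4)
T3 rotate right-handed about the z-axis with cos θ = 4/5, sin θ = -3/5: (92/25, 131/25, -4) → (761/125, 248/125, -4)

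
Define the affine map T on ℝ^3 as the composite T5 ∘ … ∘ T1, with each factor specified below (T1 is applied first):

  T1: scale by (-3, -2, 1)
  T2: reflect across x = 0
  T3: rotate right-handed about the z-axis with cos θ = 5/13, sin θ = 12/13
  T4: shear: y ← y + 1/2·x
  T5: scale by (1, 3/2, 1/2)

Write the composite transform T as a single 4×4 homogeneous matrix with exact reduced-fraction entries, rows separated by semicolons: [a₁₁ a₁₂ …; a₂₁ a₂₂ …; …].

T1 = [-3 0 0 0; 0 -2 0 0; 0 0 1 0; 0 0 0 1]
T2·T1 = [3 0 0 0; 0 -2 0 0; 0 0 1 0; 0 0 0 1]
T3·…·T1 = [15/13 24/13 0 0; 36/13 -10/13 0 0; 0 0 1 0; 0 0 0 1]
T4·…·T1 = [15/13 24/13 0 0; 87/26 2/13 0 0; 0 0 1 0; 0 0 0 1]
T5·…·T1 = [15/13 24/13 0 0; 261/52 3/13 0 0; 0 0 1/2 0; 0 0 0 1]

T = [15/13 24/13 0 0; 261/52 3/13 0 0; 0 0 1/2 0; 0 0 0 1]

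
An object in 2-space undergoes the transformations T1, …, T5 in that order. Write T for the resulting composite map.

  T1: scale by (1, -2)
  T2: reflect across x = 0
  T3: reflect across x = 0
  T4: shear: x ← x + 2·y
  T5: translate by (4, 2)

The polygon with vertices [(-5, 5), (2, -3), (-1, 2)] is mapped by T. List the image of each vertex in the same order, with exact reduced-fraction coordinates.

T1 scale by (1, -2): (-5, 5) → (-5, -10); (2, -3) → (2, 6); (-1, 2) → (-1, -4)
T2 reflect across x = 0: (-5, -10) → (5, -10); (2, 6) → (-2, 6); (-1, -4) → (1, -4)
T3 reflect across x = 0: (5, -10) → (-5, -10); (-2, 6) → (2, 6); (1, -4) → (-1, -4)
T4 shear: x ← x + 2·y: (-5, -10) → (-25, -10); (2, 6) → (14, 6); (-1, -4) → (-9, -4)
T5 translate by (4, 2): (-25, -10) → (-21, -8); (14, 6) → (18, 8); (-9, -4) → (-5, -2)

image vertices: (-21, -8), (18, 8), (-5, -2)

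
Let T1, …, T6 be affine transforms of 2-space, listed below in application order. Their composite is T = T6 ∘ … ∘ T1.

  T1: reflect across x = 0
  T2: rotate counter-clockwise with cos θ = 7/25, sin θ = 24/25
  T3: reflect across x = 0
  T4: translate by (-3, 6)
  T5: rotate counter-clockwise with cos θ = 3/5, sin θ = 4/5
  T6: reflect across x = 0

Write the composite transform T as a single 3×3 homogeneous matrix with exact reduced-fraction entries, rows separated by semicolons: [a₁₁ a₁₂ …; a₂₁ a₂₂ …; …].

T1 = [-1 0 0; 0 1 0; 0 0 1]
T2·T1 = [-7/25 -24/25 0; -24/25 7/25 0; 0 0 1]
T3·…·T1 = [7/25 24/25 0; -24/25 7/25 0; 0 0 1]
T4·…·T1 = [7/25 24/25 -3; -24/25 7/25 6; 0 0 1]
T5·…·T1 = [117/125 44/125 -33/5; -44/125 117/125 6/5; 0 0 1]
T6·…·T1 = [-117/125 -44/125 33/5; -44/125 117/125 6/5; 0 0 1]

T = [-117/125 -44/125 33/5; -44/125 117/125 6/5; 0 0 1]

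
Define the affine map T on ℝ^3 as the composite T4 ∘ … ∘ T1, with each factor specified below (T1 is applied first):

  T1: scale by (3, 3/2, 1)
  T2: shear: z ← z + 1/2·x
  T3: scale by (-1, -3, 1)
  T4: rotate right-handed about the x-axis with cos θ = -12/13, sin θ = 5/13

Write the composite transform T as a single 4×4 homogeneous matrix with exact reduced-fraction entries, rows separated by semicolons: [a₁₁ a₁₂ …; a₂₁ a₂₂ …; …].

T1 = [3 0 0 0; 0 3/2 0 0; 0 0 1 0; 0 0 0 1]
T2·T1 = [3 0 0 0; 0 3/2 0 0; 3/2 0 1 0; 0 0 0 1]
T3·…·T1 = [-3 0 0 0; 0 -9/2 0 0; 3/2 0 1 0; 0 0 0 1]
T4·…·T1 = [-3 0 0 0; -15/26 54/13 -5/13 0; -18/13 -45/26 -12/13 0; 0 0 0 1]

T = [-3 0 0 0; -15/26 54/13 -5/13 0; -18/13 -45/26 -12/13 0; 0 0 0 1]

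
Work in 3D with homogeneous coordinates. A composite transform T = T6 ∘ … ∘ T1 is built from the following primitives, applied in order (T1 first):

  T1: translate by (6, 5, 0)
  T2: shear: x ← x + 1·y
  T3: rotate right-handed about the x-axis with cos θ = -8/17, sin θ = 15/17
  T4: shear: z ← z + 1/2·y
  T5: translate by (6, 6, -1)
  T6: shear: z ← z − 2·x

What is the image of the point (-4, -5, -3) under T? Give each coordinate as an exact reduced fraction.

T(p) = (8, 147/17, -485/34)

T1 translate by (6, 5, 0): (-4, -5, -3) → (2, 0, -3)
T2 shear: x ← x + 1·y: (2, 0, -3) → (2, 0, -3)
T3 rotate right-handed about the x-axis with cos θ = -8/17, sin θ = 15/17: (2, 0, -3) → (2, 45/17, 24/17)
T4 shear: z ← z + 1/2·y: (2, 45/17, 24/17) → (2, 45/17, 93/34)
T5 translate by (6, 6, -1): (2, 45/17, 93/34) → (8, 147/17, 59/34)
T6 shear: z ← z − 2·x: (8, 147/17, 59/34) → (8, 147/17, -485/34)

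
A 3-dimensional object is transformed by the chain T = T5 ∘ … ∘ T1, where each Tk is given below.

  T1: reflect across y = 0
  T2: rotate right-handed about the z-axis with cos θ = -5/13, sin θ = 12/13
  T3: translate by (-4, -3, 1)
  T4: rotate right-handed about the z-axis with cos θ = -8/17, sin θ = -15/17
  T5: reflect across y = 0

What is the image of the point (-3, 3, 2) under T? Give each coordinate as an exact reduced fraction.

T1 reflect across y = 0: (-3, 3, 2) → (-3, -3, 2)
T2 rotate right-handed about the z-axis with cos θ = -5/13, sin θ = 12/13: (-3, -3, 2) → (51/13, -21/13, 2)
T3 translate by (-4, -3, 1): (51/13, -21/13, 2) → (-1/13, -60/13, 3)
T4 rotate right-handed about the z-axis with cos θ = -8/17, sin θ = -15/17: (-1/13, -60/13, 3) → (-892/221, 495/221, 3)
T5 reflect across y = 0: (-892/221, 495/221, 3) → (-892/221, -495/221, 3)

T(p) = (-892/221, -495/221, 3)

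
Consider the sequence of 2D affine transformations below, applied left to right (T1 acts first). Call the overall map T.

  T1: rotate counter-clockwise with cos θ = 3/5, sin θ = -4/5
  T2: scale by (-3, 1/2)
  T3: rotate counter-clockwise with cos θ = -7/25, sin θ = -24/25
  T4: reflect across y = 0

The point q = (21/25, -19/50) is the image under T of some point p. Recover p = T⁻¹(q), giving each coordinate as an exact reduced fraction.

T1 = [3/5 4/5 0; -4/5 3/5 0; 0 0 1]
T2·T1 = [-9/5 -12/5 0; -2/5 3/10 0; 0 0 1]
T3·…·T1 = [3/25 24/25 0; 46/25 111/50 0; 0 0 1]
T4·…·T1 = [3/25 24/25 0; -46/25 -111/50 0; 0 0 1]
det M = 3/2; M⁻¹ = [-37/25 -16/25 0; 92/75 2/25 0; 0 0 1]
M⁻¹ · (21/25, -19/50)ᵀ = (-1, 1)ᵀ

p = (-1, 1)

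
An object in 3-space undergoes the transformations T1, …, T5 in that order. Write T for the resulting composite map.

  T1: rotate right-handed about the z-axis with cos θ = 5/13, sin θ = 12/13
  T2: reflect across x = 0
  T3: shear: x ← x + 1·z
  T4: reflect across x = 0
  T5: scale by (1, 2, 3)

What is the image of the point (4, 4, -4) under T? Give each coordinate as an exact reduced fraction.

T(p) = (24/13, 136/13, -12)

T1 rotate right-handed about the z-axis with cos θ = 5/13, sin θ = 12/13: (4, 4, -4) → (-28/13, 68/13, -4)
T2 reflect across x = 0: (-28/13, 68/13, -4) → (28/13, 68/13, -4)
T3 shear: x ← x + 1·z: (28/13, 68/13, -4) → (-24/13, 68/13, -4)
T4 reflect across x = 0: (-24/13, 68/13, -4) → (24/13, 68/13, -4)
T5 scale by (1, 2, 3): (24/13, 68/13, -4) → (24/13, 136/13, -12)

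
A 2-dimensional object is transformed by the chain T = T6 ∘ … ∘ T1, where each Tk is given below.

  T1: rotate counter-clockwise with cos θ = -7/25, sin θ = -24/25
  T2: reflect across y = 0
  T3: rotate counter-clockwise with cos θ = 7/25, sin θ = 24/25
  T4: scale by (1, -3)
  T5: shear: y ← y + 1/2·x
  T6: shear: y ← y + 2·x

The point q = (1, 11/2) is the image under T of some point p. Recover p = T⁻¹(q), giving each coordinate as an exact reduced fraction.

T1 = [-7/25 24/25 0; -24/25 -7/25 0; 0 0 1]
T2·T1 = [-7/25 24/25 0; 24/25 7/25 0; 0 0 1]
T3·…·T1 = [-1 0 0; 0 1 0; 0 0 1]
T4·…·T1 = [-1 0 0; 0 -3 0; 0 0 1]
T5·…·T1 = [-1 0 0; -1/2 -3 0; 0 0 1]
T6·…·T1 = [-1 0 0; -5/2 -3 0; 0 0 1]
det M = 3; M⁻¹ = [-1 0 0; 5/6 -1/3 0; 0 0 1]
M⁻¹ · (1, 11/2)ᵀ = (-1, -1)ᵀ

p = (-1, -1)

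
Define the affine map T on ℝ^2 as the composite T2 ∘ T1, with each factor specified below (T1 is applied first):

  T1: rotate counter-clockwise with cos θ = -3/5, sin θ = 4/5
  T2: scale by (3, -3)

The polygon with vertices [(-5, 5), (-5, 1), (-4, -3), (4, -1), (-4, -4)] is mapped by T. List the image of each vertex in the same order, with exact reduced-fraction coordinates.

T1 rotate counter-clockwise with cos θ = -3/5, sin θ = 4/5: (-5, 5) → (-1, -7); (-5, 1) → (11/5, -23/5); (-4, -3) → (24/5, -7/5); (4, -1) → (-8/5, 19/5); (-4, -4) → (28/5, -4/5)
T2 scale by (3, -3): (-1, -7) → (-3, 21); (11/5, -23/5) → (33/5, 69/5); (24/5, -7/5) → (72/5, 21/5); (-8/5, 19/5) → (-24/5, -57/5); (28/5, -4/5) → (84/5, 12/5)

image vertices: (-3, 21), (33/5, 69/5), (72/5, 21/5), (-24/5, -57/5), (84/5, 12/5)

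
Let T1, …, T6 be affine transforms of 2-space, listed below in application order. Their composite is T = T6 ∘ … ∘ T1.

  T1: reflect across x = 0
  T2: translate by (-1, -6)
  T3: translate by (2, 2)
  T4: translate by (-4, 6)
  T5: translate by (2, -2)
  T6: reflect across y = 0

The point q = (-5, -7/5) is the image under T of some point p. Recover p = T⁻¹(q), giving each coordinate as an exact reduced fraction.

T1 = [-1 0 0; 0 1 0; 0 0 1]
T2·T1 = [-1 0 -1; 0 1 -6; 0 0 1]
T3·…·T1 = [-1 0 1; 0 1 -4; 0 0 1]
T4·…·T1 = [-1 0 -3; 0 1 2; 0 0 1]
T5·…·T1 = [-1 0 -1; 0 1 0; 0 0 1]
T6·…·T1 = [-1 0 -1; 0 -1 0; 0 0 1]
det M = 1; M⁻¹ = [-1 0 -1; 0 -1 0; 0 0 1]
M⁻¹ · (-5, -7/5)ᵀ = (4, 7/5)ᵀ

p = (4, 7/5)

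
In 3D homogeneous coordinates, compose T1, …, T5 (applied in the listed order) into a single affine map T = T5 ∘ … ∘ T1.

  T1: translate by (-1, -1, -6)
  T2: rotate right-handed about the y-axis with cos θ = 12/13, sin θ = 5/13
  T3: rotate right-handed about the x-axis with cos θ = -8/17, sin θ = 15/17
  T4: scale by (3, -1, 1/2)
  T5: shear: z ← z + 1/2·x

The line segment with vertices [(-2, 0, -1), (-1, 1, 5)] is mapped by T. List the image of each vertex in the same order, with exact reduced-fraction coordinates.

T1 translate by (-1, -1, -6): (-2, 0, -1) → (-3, -1, -7); (-1, 1, 5) → (-2, 0, -1)
T2 rotate right-handed about the y-axis with cos θ = 12/13, sin θ = 5/13: (-3, -1, -7) → (-71/13, -1, -69/13); (-2, 0, -1) → (-29/13, 0, -2/13)
T3 rotate right-handed about the x-axis with cos θ = -8/17, sin θ = 15/17: (-71/13, -1, -69/13) → (-71/13, 67/13, 21/13); (-29/13, 0, -2/13) → (-29/13, 30/221, 16/221)
T4 scale by (3, -1, 1/2): (-71/13, 67/13, 21/13) → (-213/13, -67/13, 21/26); (-29/13, 30/221, 16/221) → (-87/13, -30/221, 8/221)
T5 shear: z ← z + 1/2·x: (-213/13, -67/13, 21/26) → (-213/13, -67/13, -96/13); (-87/13, -30/221, 8/221) → (-87/13, -30/221, -1463/442)

image vertices: (-213/13, -67/13, -96/13), (-87/13, -30/221, -1463/442)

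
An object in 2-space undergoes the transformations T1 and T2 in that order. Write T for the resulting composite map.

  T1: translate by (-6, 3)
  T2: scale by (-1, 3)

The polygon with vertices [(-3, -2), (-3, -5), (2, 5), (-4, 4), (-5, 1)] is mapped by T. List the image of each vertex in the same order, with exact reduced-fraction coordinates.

T1 translate by (-6, 3): (-3, -2) → (-9, 1); (-3, -5) → (-9, -2); (2, 5) → (-4, 8); (-4, 4) → (-10, 7); (-5, 1) → (-11, 4)
T2 scale by (-1, 3): (-9, 1) → (9, 3); (-9, -2) → (9, -6); (-4, 8) → (4, 24); (-10, 7) → (10, 21); (-11, 4) → (11, 12)

image vertices: (9, 3), (9, -6), (4, 24), (10, 21), (11, 12)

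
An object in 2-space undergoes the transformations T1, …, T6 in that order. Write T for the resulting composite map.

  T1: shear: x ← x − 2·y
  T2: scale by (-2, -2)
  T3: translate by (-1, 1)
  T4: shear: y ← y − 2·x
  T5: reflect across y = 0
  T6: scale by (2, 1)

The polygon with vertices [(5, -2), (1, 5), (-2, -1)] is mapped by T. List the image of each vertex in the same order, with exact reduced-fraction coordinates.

image vertices: (-38, -43), (34, 43), (-2, -5)

T1 shear: x ← x − 2·y: (5, -2) → (9, -2); (1, 5) → (-9, 5); (-2, -1) → (0, -1)
T2 scale by (-2, -2): (9, -2) → (-18, 4); (-9, 5) → (18, -10); (0, -1) → (0, 2)
T3 translate by (-1, 1): (-18, 4) → (-19, 5); (18, -10) → (17, -9); (0, 2) → (-1, 3)
T4 shear: y ← y − 2·x: (-19, 5) → (-19, 43); (17, -9) → (17, -43); (-1, 3) → (-1, 5)
T5 reflect across y = 0: (-19, 43) → (-19, -43); (17, -43) → (17, 43); (-1, 5) → (-1, -5)
T6 scale by (2, 1): (-19, -43) → (-38, -43); (17, 43) → (34, 43); (-1, -5) → (-2, -5)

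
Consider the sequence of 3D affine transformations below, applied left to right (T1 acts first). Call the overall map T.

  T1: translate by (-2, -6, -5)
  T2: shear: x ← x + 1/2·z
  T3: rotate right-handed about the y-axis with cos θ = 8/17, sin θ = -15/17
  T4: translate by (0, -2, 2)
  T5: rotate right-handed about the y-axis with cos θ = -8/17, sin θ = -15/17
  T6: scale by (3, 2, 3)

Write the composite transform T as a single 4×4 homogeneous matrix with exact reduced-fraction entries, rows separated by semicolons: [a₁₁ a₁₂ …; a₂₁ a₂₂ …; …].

T1 = [1 0 0 -2; 0 1 0 -6; 0 0 1 -5; 0 0 0 1]
T2·T1 = [1 0 1/2 -9/2; 0 1 0 -6; 0 0 1 -5; 0 0 0 1]
T3·…·T1 = [8/17 0 -11/17 39/17; 0 1 0 -6; 15/17 0 31/34 -215/34; 0 0 0 1]
T4·…·T1 = [8/17 0 -11/17 39/17; 0 1 0 -8; 15/17 0 31/34 -147/34; 0 0 0 1]
T5·…·T1 = [-1 0 -1/2 93/34; 0 1 0 -8; 0 0 -1 69/17; 0 0 0 1]
T6·…·T1 = [-3 0 -3/2 279/34; 0 2 0 -16; 0 0 -3 207/17; 0 0 0 1]

T = [-3 0 -3/2 279/34; 0 2 0 -16; 0 0 -3 207/17; 0 0 0 1]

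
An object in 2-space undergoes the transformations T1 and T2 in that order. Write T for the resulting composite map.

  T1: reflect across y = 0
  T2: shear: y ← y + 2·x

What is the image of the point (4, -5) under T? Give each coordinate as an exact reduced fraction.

T1 reflect across y = 0: (4, -5) → (4, 5)
T2 shear: y ← y + 2·x: (4, 5) → (4, 13)

T(p) = (4, 13)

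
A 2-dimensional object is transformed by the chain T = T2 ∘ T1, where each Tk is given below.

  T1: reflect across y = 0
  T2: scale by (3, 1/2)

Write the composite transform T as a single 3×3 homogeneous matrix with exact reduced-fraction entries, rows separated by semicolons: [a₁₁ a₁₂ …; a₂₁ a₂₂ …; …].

T1 = [1 0 0; 0 -1 0; 0 0 1]
T2·T1 = [3 0 0; 0 -1/2 0; 0 0 1]

T = [3 0 0; 0 -1/2 0; 0 0 1]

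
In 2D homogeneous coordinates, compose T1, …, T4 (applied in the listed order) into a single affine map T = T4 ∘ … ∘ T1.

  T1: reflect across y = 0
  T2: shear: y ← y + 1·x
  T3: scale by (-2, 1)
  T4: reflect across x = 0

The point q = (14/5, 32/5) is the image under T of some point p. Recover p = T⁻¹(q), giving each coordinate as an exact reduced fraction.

T1 = [1 0 0; 0 -1 0; 0 0 1]
T2·T1 = [1 0 0; 1 -1 0; 0 0 1]
T3·…·T1 = [-2 0 0; 1 -1 0; 0 0 1]
T4·…·T1 = [2 0 0; 1 -1 0; 0 0 1]
det M = -2; M⁻¹ = [1/2 0 0; 1/2 -1 0; 0 0 1]
M⁻¹ · (14/5, 32/5)ᵀ = (7/5, -5)ᵀ

p = (7/5, -5)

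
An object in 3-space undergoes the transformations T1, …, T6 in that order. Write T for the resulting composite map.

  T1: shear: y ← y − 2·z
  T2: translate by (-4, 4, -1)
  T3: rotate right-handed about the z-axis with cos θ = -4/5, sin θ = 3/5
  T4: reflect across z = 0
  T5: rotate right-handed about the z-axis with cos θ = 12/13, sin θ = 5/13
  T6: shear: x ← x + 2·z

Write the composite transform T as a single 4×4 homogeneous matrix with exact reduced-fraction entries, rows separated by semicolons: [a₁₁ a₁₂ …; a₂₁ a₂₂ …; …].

T1 = [1 0 0 0; 0 1 -2 0; 0 0 1 0; 0 0 0 1]
T2·T1 = [1 0 0 -4; 0 1 -2 4; 0 0 1 -1; 0 0 0 1]
T3·…·T1 = [-4/5 -3/5 6/5 4/5; 3/5 -4/5 8/5 -28/5; 0 0 1 -1; 0 0 0 1]
T4·…·T1 = [-4/5 -3/5 6/5 4/5; 3/5 -4/5 8/5 -28/5; 0 0 -1 1; 0 0 0 1]
T5·…·T1 = [-63/65 -16/65 32/65 188/65; 16/65 -63/65 126/65 -316/65; 0 0 -1 1; 0 0 0 1]
T6·…·T1 = [-63/65 -16/65 -98/65 318/65; 16/65 -63/65 126/65 -316/65; 0 0 -1 1; 0 0 0 1]

T = [-63/65 -16/65 -98/65 318/65; 16/65 -63/65 126/65 -316/65; 0 0 -1 1; 0 0 0 1]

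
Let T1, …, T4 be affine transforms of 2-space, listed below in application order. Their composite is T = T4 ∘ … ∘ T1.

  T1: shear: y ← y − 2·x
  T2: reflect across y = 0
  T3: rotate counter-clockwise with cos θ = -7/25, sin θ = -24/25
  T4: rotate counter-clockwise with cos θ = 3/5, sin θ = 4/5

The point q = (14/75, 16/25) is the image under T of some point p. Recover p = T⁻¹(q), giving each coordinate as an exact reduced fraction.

p = (-2/5, -4/3)

T1 = [1 0 0; -2 1 0; 0 0 1]
T2·T1 = [1 0 0; 2 -1 0; 0 0 1]
T3·…·T1 = [41/25 -24/25 0; -38/25 7/25 0; 0 0 1]
T4·…·T1 = [11/5 -4/5 0; 2/5 -3/5 0; 0 0 1]
det M = -1; M⁻¹ = [3/5 -4/5 0; 2/5 -11/5 0; 0 0 1]
M⁻¹ · (14/75, 16/25)ᵀ = (-2/5, -4/3)ᵀ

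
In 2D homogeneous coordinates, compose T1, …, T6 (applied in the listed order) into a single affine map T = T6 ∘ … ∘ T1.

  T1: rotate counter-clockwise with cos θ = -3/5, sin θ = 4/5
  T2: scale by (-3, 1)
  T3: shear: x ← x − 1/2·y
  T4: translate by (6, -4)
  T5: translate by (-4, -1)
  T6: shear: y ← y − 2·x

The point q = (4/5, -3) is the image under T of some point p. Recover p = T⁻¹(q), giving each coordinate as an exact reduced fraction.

T1 = [-3/5 -4/5 0; 4/5 -3/5 0; 0 0 1]
T2·T1 = [9/5 12/5 0; 4/5 -3/5 0; 0 0 1]
T3·…·T1 = [7/5 27/10 0; 4/5 -3/5 0; 0 0 1]
T4·…·T1 = [7/5 27/10 6; 4/5 -3/5 -4; 0 0 1]
T5·…·T1 = [7/5 27/10 2; 4/5 -3/5 -5; 0 0 1]
T6·…·T1 = [7/5 27/10 2; -2 -6 -9; 0 0 1]
det M = -3; M⁻¹ = [2 9/10 41/10; -2/3 -7/15 -43/15; 0 0 1]
M⁻¹ · (4/5, -3)ᵀ = (3, -2)ᵀ

p = (3, -2)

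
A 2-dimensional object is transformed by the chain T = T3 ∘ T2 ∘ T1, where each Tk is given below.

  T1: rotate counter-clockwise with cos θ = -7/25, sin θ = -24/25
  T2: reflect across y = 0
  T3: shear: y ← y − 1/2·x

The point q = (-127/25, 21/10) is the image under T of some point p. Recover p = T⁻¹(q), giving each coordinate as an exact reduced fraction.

p = (1, -5)

T1 = [-7/25 24/25 0; -24/25 -7/25 0; 0 0 1]
T2·T1 = [-7/25 24/25 0; 24/25 7/25 0; 0 0 1]
T3·…·T1 = [-7/25 24/25 0; 11/10 -1/5 0; 0 0 1]
det M = -1; M⁻¹ = [1/5 24/25 0; 11/10 7/25 0; 0 0 1]
M⁻¹ · (-127/25, 21/10)ᵀ = (1, -5)ᵀ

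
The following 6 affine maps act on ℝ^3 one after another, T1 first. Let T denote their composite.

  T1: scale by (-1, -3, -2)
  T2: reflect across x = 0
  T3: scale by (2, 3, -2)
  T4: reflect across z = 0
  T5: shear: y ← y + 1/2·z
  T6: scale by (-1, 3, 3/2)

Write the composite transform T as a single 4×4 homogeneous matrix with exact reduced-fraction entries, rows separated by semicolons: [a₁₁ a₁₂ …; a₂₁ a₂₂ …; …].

T = [-2 0 0 0; 0 -27 -6 0; 0 0 -6 0; 0 0 0 1]

T1 = [-1 0 0 0; 0 -3 0 0; 0 0 -2 0; 0 0 0 1]
T2·T1 = [1 0 0 0; 0 -3 0 0; 0 0 -2 0; 0 0 0 1]
T3·…·T1 = [2 0 0 0; 0 -9 0 0; 0 0 4 0; 0 0 0 1]
T4·…·T1 = [2 0 0 0; 0 -9 0 0; 0 0 -4 0; 0 0 0 1]
T5·…·T1 = [2 0 0 0; 0 -9 -2 0; 0 0 -4 0; 0 0 0 1]
T6·…·T1 = [-2 0 0 0; 0 -27 -6 0; 0 0 -6 0; 0 0 0 1]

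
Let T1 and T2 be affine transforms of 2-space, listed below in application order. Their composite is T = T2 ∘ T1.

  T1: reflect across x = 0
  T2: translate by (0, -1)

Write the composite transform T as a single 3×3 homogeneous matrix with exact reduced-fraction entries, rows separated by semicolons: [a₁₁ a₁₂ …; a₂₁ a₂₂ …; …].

T = [-1 0 0; 0 1 -1; 0 0 1]

T1 = [-1 0 0; 0 1 0; 0 0 1]
T2·T1 = [-1 0 0; 0 1 -1; 0 0 1]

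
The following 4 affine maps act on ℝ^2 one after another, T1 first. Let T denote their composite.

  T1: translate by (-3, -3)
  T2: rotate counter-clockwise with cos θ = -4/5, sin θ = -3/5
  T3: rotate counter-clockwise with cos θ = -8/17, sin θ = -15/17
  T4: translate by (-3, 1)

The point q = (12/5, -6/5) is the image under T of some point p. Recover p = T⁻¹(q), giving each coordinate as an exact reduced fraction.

T1 = [1 0 -3; 0 1 -3; 0 0 1]
T2·T1 = [-4/5 3/5 3/5; -3/5 -4/5 21/5; 0 0 1]
T3·…·T1 = [-13/85 -84/85 291/85; 84/85 -13/85 -213/85; 0 0 1]
T4·…·T1 = [-13/85 -84/85 36/85; 84/85 -13/85 -128/85; 0 0 1]
det M = 1; M⁻¹ = [-13/85 84/85 132/85; -84/85 -13/85 16/85; 0 0 1]
M⁻¹ · (12/5, -6/5)ᵀ = (0, -2)ᵀ

p = (0, -2)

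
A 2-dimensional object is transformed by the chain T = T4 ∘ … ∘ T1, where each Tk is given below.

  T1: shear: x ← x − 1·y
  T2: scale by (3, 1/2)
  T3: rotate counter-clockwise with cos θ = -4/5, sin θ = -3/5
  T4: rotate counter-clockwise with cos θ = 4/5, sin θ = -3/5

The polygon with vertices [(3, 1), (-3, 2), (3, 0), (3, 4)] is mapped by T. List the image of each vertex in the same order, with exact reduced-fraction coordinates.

image vertices: (-6, -1/2), (15, -1), (-9, 0), (3, -2)

T1 shear: x ← x − 1·y: (3, 1) → (2, 1); (-3, 2) → (-5, 2); (3, 0) → (3, 0); (3, 4) → (-1, 4)
T2 scale by (3, 1/2): (2, 1) → (6, 1/2); (-5, 2) → (-15, 1); (3, 0) → (9, 0); (-1, 4) → (-3, 2)
T3 rotate counter-clockwise with cos θ = -4/5, sin θ = -3/5: (6, 1/2) → (-9/2, -4); (-15, 1) → (63/5, 41/5); (9, 0) → (-36/5, -27/5); (-3, 2) → (18/5, 1/5)
T4 rotate counter-clockwise with cos θ = 4/5, sin θ = -3/5: (-9/2, -4) → (-6, -1/2); (63/5, 41/5) → (15, -1); (-36/5, -27/5) → (-9, 0); (18/5, 1/5) → (3, -2)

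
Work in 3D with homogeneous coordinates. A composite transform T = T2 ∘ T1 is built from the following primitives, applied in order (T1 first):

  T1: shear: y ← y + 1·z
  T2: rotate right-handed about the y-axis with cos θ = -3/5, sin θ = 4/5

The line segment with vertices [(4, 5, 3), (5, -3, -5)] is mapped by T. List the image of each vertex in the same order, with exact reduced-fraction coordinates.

T1 shear: y ← y + 1·z: (4, 5, 3) → (4, 8, 3); (5, -3, -5) → (5, -8, -5)
T2 rotate right-handed about the y-axis with cos θ = -3/5, sin θ = 4/5: (4, 8, 3) → (0, 8, -5); (5, -8, -5) → (-7, -8, -1)

image vertices: (0, 8, -5), (-7, -8, -1)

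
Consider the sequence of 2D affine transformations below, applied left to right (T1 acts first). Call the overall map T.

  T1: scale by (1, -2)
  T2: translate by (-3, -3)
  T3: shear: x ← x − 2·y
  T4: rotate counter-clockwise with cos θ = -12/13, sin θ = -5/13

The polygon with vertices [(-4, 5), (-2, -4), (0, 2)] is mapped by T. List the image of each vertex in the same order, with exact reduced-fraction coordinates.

image vertices: (-293/13, 61/13), (205/13, 15/13), (-167/13, 29/13)

T1 scale by (1, -2): (-4, 5) → (-4, -10); (-2, -4) → (-2, 8); (0, 2) → (0, -4)
T2 translate by (-3, -3): (-4, -10) → (-7, -13); (-2, 8) → (-5, 5); (0, -4) → (-3, -7)
T3 shear: x ← x − 2·y: (-7, -13) → (19, -13); (-5, 5) → (-15, 5); (-3, -7) → (11, -7)
T4 rotate counter-clockwise with cos θ = -12/13, sin θ = -5/13: (19, -13) → (-293/13, 61/13); (-15, 5) → (205/13, 15/13); (11, -7) → (-167/13, 29/13)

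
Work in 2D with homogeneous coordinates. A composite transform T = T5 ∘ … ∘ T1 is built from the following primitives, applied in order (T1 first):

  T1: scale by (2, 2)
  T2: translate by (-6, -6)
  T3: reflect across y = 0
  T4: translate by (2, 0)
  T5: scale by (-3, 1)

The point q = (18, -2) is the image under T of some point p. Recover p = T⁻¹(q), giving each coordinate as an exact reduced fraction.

T1 = [2 0 0; 0 2 0; 0 0 1]
T2·T1 = [2 0 -6; 0 2 -6; 0 0 1]
T3·…·T1 = [2 0 -6; 0 -2 6; 0 0 1]
T4·…·T1 = [2 0 -4; 0 -2 6; 0 0 1]
T5·…·T1 = [-6 0 12; 0 -2 6; 0 0 1]
det M = 12; M⁻¹ = [-1/6 0 2; 0 -1/2 3; 0 0 1]
M⁻¹ · (18, -2)ᵀ = (-1, 4)ᵀ

p = (-1, 4)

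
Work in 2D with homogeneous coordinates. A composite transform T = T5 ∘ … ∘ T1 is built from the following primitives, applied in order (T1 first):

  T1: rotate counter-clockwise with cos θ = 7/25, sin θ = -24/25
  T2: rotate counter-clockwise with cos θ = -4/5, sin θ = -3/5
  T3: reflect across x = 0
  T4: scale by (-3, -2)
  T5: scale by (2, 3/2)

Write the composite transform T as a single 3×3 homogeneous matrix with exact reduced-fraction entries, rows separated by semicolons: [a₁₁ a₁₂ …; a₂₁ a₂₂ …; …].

T1 = [7/25 24/25 0; -24/25 7/25 0; 0 0 1]
T2·T1 = [-4/5 -3/5 0; 3/5 -4/5 0; 0 0 1]
T3·…·T1 = [4/5 3/5 0; 3/5 -4/5 0; 0 0 1]
T4·…·T1 = [-12/5 -9/5 0; -6/5 8/5 0; 0 0 1]
T5·…·T1 = [-24/5 -18/5 0; -9/5 12/5 0; 0 0 1]

T = [-24/5 -18/5 0; -9/5 12/5 0; 0 0 1]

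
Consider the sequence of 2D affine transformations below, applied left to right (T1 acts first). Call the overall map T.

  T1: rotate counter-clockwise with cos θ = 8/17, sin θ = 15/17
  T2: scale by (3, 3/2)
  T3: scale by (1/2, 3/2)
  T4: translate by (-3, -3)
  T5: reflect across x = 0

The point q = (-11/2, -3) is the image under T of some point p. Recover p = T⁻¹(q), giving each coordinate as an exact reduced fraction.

T1 = [8/17 -15/17 0; 15/17 8/17 0; 0 0 1]
T2·T1 = [24/17 -45/17 0; 45/34 12/17 0; 0 0 1]
T3·…·T1 = [12/17 -45/34 0; 135/68 18/17 0; 0 0 1]
T4·…·T1 = [12/17 -45/34 -3; 135/68 18/17 -3; 0 0 1]
T5·…·T1 = [-12/17 45/34 3; 135/68 18/17 -3; 0 0 1]
det M = -27/8; M⁻¹ = [-16/51 20/51 36/17; 10/17 32/153 -58/51; 0 0 1]
M⁻¹ · (-11/2, -3)ᵀ = (8/3, -5)ᵀ

p = (8/3, -5)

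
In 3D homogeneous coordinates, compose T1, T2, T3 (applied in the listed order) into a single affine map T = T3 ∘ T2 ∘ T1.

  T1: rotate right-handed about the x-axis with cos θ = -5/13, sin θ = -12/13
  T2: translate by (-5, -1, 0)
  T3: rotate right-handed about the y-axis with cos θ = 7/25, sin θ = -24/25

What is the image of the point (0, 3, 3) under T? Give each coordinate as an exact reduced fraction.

T(p) = (769/325, 8/13, -1917/325)

T1 rotate right-handed about the x-axis with cos θ = -5/13, sin θ = -12/13: (0, 3, 3) → (0, 21/13, -51/13)
T2 translate by (-5, -1, 0): (0, 21/13, -51/13) → (-5, 8/13, -51/13)
T3 rotate right-handed about the y-axis with cos θ = 7/25, sin θ = -24/25: (-5, 8/13, -51/13) → (769/325, 8/13, -1917/325)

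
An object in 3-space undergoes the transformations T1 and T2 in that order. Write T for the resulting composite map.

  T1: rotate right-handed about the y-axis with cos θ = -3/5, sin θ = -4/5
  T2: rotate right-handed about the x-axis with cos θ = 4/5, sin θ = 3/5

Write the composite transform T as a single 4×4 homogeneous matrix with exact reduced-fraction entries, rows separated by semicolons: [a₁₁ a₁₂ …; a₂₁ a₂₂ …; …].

T = [-3/5 0 -4/5 0; -12/25 4/5 9/25 0; 16/25 3/5 -12/25 0; 0 0 0 1]

T1 = [-3/5 0 -4/5 0; 0 1 0 0; 4/5 0 -3/5 0; 0 0 0 1]
T2·T1 = [-3/5 0 -4/5 0; -12/25 4/5 9/25 0; 16/25 3/5 -12/25 0; 0 0 0 1]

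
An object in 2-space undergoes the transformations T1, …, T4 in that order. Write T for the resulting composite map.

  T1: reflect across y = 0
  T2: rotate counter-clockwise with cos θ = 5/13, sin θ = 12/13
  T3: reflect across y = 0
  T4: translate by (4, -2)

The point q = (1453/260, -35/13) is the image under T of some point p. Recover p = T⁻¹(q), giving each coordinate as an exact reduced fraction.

p = (5/4, 6/5)

T1 = [1 0 0; 0 -1 0; 0 0 1]
T2·T1 = [5/13 12/13 0; 12/13 -5/13 0; 0 0 1]
T3·…·T1 = [5/13 12/13 0; -12/13 5/13 0; 0 0 1]
T4·…·T1 = [5/13 12/13 4; -12/13 5/13 -2; 0 0 1]
det M = 1; M⁻¹ = [5/13 -12/13 -44/13; 12/13 5/13 -38/13; 0 0 1]
M⁻¹ · (1453/260, -35/13)ᵀ = (5/4, 6/5)ᵀ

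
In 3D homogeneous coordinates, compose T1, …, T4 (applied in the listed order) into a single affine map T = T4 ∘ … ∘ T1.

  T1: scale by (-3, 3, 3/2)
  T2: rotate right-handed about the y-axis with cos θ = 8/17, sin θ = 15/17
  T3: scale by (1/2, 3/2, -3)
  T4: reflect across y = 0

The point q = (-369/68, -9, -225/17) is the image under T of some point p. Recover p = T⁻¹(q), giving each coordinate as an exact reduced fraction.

p = (3, 2, -5)

T1 = [-3 0 0 0; 0 3 0 0; 0 0 3/2 0; 0 0 0 1]
T2·T1 = [-24/17 0 45/34 0; 0 3 0 0; 45/17 0 12/17 0; 0 0 0 1]
T3·…·T1 = [-12/17 0 45/68 0; 0 9/2 0 0; -135/17 0 -36/17 0; 0 0 0 1]
T4·…·T1 = [-12/17 0 45/68 0; 0 -9/2 0 0; -135/17 0 -36/17 0; 0 0 0 1]
det M = -243/8; M⁻¹ = [-16/51 0 -5/51 0; 0 -2/9 0 0; 20/17 0 -16/153 0; 0 0 0 1]
M⁻¹ · (-369/68, -9, -225/17)ᵀ = (3, 2, -5)ᵀ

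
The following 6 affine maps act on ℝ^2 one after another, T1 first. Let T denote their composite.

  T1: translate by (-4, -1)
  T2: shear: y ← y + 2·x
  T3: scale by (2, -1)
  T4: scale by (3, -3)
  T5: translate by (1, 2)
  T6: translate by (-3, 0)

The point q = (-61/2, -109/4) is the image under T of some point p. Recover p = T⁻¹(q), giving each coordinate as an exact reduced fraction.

T1 = [1 0 -4; 0 1 -1; 0 0 1]
T2·T1 = [1 0 -4; 2 1 -9; 0 0 1]
T3·…·T1 = [2 0 -8; -2 -1 9; 0 0 1]
T4·…·T1 = [6 0 -24; 6 3 -27; 0 0 1]
T5·…·T1 = [6 0 -23; 6 3 -25; 0 0 1]
T6·…·T1 = [6 0 -26; 6 3 -25; 0 0 1]
det M = 18; M⁻¹ = [1/6 0 13/3; -1/3 1/3 -1/3; 0 0 1]
M⁻¹ · (-61/2, -109/4)ᵀ = (-3/4, 3/4)ᵀ

p = (-3/4, 3/4)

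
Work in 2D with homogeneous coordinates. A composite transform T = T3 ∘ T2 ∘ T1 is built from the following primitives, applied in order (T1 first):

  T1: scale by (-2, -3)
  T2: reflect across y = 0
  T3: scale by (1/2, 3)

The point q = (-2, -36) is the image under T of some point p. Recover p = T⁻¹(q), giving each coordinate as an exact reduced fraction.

T1 = [-2 0 0; 0 -3 0; 0 0 1]
T2·T1 = [-2 0 0; 0 3 0; 0 0 1]
T3·…·T1 = [-1 0 0; 0 9 0; 0 0 1]
det M = -9; M⁻¹ = [-1 0 0; 0 1/9 0; 0 0 1]
M⁻¹ · (-2, -36)ᵀ = (2, -4)ᵀ

p = (2, -4)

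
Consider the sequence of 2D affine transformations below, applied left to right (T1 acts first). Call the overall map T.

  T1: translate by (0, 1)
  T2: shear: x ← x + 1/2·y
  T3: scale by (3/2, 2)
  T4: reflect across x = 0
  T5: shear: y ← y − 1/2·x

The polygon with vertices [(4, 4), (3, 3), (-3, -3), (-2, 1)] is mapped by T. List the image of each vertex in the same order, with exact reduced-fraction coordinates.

image vertices: (-39/4, 119/8), (-15/2, 47/4), (6, -7), (3/2, 13/4)

T1 translate by (0, 1): (4, 4) → (4, 5); (3, 3) → (3, 4); (-3, -3) → (-3, -2); (-2, 1) → (-2, 2)
T2 shear: x ← x + 1/2·y: (4, 5) → (13/2, 5); (3, 4) → (5, 4); (-3, -2) → (-4, -2); (-2, 2) → (-1, 2)
T3 scale by (3/2, 2): (13/2, 5) → (39/4, 10); (5, 4) → (15/2, 8); (-4, -2) → (-6, -4); (-1, 2) → (-3/2, 4)
T4 reflect across x = 0: (39/4, 10) → (-39/4, 10); (15/2, 8) → (-15/2, 8); (-6, -4) → (6, -4); (-3/2, 4) → (3/2, 4)
T5 shear: y ← y − 1/2·x: (-39/4, 10) → (-39/4, 119/8); (-15/2, 8) → (-15/2, 47/4); (6, -4) → (6, -7); (3/2, 4) → (3/2, 13/4)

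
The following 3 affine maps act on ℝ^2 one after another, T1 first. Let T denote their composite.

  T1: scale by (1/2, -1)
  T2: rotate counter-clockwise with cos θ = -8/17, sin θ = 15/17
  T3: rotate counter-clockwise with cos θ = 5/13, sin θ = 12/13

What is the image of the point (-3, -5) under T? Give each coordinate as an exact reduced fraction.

T1 scale by (1/2, -1): (-3, -5) → (-3/2, 5)
T2 rotate counter-clockwise with cos θ = -8/17, sin θ = 15/17: (-3/2, 5) → (-63/17, -125/34)
T3 rotate counter-clockwise with cos θ = 5/13, sin θ = 12/13: (-63/17, -125/34) → (435/221, -2137/442)

T(p) = (435/221, -2137/442)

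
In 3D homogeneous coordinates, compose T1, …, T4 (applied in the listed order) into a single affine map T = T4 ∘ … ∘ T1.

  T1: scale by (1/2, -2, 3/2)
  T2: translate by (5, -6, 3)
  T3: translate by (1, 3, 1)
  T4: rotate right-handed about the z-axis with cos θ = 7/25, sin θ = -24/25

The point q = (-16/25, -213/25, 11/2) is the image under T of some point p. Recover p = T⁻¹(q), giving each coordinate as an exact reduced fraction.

T1 = [1/2 0 0 0; 0 -2 0 0; 0 0 3/2 0; 0 0 0 1]
T2·T1 = [1/2 0 0 5; 0 -2 0 -6; 0 0 3/2 3; 0 0 0 1]
T3·…·T1 = [1/2 0 0 6; 0 -2 0 -3; 0 0 3/2 4; 0 0 0 1]
T4·…·T1 = [7/50 -48/25 0 -6/5; -12/25 -14/25 0 -33/5; 0 0 3/2 4; 0 0 0 1]
det M = -3/2; M⁻¹ = [14/25 -48/25 0 -12; -12/25 -7/50 0 -3/2; 0 0 2/3 -8/3; 0 0 0 1]
M⁻¹ · (-16/25, -213/25, 11/2)ᵀ = (4, 0, 1)ᵀ

p = (4, 0, 1)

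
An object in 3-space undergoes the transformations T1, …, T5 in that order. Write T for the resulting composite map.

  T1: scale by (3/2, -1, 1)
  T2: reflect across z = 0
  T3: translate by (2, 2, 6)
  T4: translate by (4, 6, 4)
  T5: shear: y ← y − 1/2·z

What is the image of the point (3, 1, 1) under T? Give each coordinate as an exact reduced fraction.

T1 scale by (3/2, -1, 1): (3, 1, 1) → (9/2, -1, 1)
T2 reflect across z = 0: (9/2, -1, 1) → (9/2, -1, -1)
T3 translate by (2, 2, 6): (9/2, -1, -1) → (13/2, 1, 5)
T4 translate by (4, 6, 4): (13/2, 1, 5) → (21/2, 7, 9)
T5 shear: y ← y − 1/2·z: (21/2, 7, 9) → (21/2, 5/2, 9)

T(p) = (21/2, 5/2, 9)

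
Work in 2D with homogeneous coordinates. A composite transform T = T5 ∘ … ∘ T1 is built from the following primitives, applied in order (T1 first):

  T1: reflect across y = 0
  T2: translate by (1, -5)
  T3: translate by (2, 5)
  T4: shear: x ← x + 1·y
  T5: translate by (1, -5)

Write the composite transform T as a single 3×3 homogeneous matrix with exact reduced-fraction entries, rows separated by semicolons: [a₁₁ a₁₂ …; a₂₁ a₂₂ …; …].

T = [1 -1 4; 0 -1 -5; 0 0 1]

T1 = [1 0 0; 0 -1 0; 0 0 1]
T2·T1 = [1 0 1; 0 -1 -5; 0 0 1]
T3·…·T1 = [1 0 3; 0 -1 0; 0 0 1]
T4·…·T1 = [1 -1 3; 0 -1 0; 0 0 1]
T5·…·T1 = [1 -1 4; 0 -1 -5; 0 0 1]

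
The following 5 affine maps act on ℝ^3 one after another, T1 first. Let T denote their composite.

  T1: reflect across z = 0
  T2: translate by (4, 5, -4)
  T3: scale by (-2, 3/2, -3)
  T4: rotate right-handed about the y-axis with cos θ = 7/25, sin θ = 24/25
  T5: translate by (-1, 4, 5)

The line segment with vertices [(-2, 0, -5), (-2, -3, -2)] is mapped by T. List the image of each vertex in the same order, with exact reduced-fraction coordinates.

T1 reflect across z = 0: (-2, 0, -5) → (-2, 0, 5); (-2, -3, -2) → (-2, -3, 2)
T2 translate by (4, 5, -4): (-2, 0, 5) → (2, 5, 1); (-2, -3, 2) → (2, 2, -2)
T3 scale by (-2, 3/2, -3): (2, 5, 1) → (-4, 15/2, -3); (2, 2, -2) → (-4, 3, 6)
T4 rotate right-handed about the y-axis with cos θ = 7/25, sin θ = 24/25: (-4, 15/2, -3) → (-4, 15/2, 3); (-4, 3, 6) → (116/25, 3, 138/25)
T5 translate by (-1, 4, 5): (-4, 15/2, 3) → (-5, 23/2, 8); (116/25, 3, 138/25) → (91/25, 7, 263/25)

image vertices: (-5, 23/2, 8), (91/25, 7, 263/25)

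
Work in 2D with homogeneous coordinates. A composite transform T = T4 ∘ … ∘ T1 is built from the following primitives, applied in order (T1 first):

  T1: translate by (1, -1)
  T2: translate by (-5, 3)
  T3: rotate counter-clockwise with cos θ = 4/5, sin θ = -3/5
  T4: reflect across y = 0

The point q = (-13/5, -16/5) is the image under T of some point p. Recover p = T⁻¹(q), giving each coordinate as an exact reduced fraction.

T1 = [1 0 1; 0 1 -1; 0 0 1]
T2·T1 = [1 0 -4; 0 1 2; 0 0 1]
T3·…·T1 = [4/5 3/5 -2; -3/5 4/5 4; 0 0 1]
T4·…·T1 = [4/5 3/5 -2; 3/5 -4/5 -4; 0 0 1]
det M = -1; M⁻¹ = [4/5 3/5 4; 3/5 -4/5 -2; 0 0 1]
M⁻¹ · (-13/5, -16/5)ᵀ = (0, -1)ᵀ

p = (0, -1)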